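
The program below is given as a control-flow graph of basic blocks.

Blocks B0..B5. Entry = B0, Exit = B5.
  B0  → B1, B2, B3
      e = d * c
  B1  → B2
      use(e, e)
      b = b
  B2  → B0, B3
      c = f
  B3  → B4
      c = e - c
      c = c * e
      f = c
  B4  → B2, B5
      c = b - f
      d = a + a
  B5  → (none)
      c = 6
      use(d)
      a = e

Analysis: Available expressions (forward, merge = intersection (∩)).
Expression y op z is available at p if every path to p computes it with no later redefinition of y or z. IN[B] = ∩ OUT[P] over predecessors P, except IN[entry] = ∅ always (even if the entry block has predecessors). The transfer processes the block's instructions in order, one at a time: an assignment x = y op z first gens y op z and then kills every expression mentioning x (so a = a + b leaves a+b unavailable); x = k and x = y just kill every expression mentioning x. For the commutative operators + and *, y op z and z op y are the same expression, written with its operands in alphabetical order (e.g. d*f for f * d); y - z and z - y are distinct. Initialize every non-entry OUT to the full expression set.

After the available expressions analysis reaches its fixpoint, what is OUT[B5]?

Per-block solution:
  B0:   IN={}   OUT={c*d}
  B1:   IN={c*d}   OUT={c*d}
  B2:   IN={}   OUT={}
  B3:   IN={}   OUT={}
  B4:   IN={}   OUT={a+a, b-f}
  B5:   IN={a+a, b-f}   OUT={b-f}

Merge at B5: IN[B5] = OUT[B4] = {a+a, b-f}
Applying B5's transfer function to that IN value gives OUT[B5] (row B5 above).

Answer: {b-f}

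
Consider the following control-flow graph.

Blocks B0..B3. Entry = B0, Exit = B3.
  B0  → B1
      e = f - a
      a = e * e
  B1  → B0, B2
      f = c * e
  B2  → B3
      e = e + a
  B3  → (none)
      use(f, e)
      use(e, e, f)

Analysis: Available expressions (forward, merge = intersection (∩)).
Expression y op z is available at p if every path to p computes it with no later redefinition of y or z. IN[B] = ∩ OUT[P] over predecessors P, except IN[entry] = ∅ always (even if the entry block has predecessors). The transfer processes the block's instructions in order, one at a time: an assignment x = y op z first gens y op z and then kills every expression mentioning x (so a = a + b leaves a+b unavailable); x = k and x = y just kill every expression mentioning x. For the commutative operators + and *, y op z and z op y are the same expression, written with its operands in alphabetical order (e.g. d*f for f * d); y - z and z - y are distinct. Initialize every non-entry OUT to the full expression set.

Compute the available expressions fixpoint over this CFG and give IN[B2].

Answer: {c*e, e*e}

Trace:
Converged values:
  B0:  IN={}  OUT={e*e}
  B1:  IN={e*e}  OUT={c*e, e*e}
  B2:  IN={c*e, e*e}  OUT={}
  B3:  IN={}  OUT={}

Merge at B2: IN[B2] = OUT[B1] = {c*e, e*e}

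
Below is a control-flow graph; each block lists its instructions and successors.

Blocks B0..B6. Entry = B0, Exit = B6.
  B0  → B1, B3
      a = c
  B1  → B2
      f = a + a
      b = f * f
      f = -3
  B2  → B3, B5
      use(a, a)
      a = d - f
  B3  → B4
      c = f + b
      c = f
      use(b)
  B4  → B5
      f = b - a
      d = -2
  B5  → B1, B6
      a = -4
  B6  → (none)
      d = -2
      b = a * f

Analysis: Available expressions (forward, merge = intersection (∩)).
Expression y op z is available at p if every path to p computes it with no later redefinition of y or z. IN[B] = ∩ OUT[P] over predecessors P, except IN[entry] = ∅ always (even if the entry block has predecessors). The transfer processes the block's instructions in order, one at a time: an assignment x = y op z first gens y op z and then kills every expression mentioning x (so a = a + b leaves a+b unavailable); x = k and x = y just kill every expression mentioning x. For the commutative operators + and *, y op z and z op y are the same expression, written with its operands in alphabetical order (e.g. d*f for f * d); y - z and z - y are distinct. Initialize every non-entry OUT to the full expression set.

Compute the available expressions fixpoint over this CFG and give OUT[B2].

Answer: {d-f}

Working:
Fixpoint table:
  B0:  IN={}  OUT={}
  B1:  IN={}  OUT={a+a}
  B2:  IN={a+a}  OUT={d-f}
  B3:  IN={}  OUT={b+f}
  B4:  IN={b+f}  OUT={b-a}
  B5:  IN={}  OUT={}
  B6:  IN={}  OUT={a*f}

Merge at B2: IN[B2] = OUT[B1] = {a+a}
Applying B2's transfer function to that IN value gives OUT[B2] (row B2 above).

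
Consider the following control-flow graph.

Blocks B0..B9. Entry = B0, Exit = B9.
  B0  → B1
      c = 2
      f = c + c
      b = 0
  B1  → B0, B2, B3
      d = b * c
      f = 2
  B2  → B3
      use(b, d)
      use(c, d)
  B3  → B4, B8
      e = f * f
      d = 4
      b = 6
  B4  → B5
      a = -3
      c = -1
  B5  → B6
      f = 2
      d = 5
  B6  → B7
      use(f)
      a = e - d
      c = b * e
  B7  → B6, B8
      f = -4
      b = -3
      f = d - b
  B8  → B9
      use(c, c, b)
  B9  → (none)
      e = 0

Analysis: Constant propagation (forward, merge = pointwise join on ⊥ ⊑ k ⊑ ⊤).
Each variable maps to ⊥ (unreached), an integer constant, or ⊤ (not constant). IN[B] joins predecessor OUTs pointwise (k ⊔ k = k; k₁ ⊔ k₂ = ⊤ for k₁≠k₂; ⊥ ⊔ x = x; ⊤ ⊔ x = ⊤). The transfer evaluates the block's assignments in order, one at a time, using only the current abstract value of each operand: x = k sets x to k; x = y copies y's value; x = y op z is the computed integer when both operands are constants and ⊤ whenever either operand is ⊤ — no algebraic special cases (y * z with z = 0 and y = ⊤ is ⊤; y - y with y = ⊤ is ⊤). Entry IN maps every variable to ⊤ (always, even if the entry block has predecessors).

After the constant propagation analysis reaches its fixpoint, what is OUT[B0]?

Answer: {a: ⊤, b: 0, c: 2, d: ⊤, e: ⊤, f: 4}

Working:
Per-block solution:
  B0:  IN=(all ⊤)  OUT={b:0, c:2, f:4; rest ⊤}
  B1:  IN={b:0, c:2, f:4; rest ⊤}  OUT={b:0, c:2, d:0, f:2; rest ⊤}
  B2:  IN={b:0, c:2, d:0, f:2; rest ⊤}  OUT={b:0, c:2, d:0, f:2; rest ⊤}
  B3:  IN={b:0, c:2, d:0, f:2; rest ⊤}  OUT={b:6, c:2, d:4, e:4, f:2; rest ⊤}
  B4:  IN={b:6, c:2, d:4, e:4, f:2; rest ⊤}  OUT={a:-3, b:6, c:-1, d:4, e:4, f:2; rest ⊤}
  B5:  IN={a:-3, b:6, c:-1, d:4, e:4, f:2; rest ⊤}  OUT={a:-3, b:6, c:-1, d:5, e:4, f:2; rest ⊤}
  B6:  IN={d:5, e:4; rest ⊤}  OUT={a:-1, d:5, e:4; rest ⊤}
  B7:  IN={a:-1, d:5, e:4; rest ⊤}  OUT={a:-1, b:-3, d:5, e:4, f:8; rest ⊤}
  B8:  IN={e:4; rest ⊤}  OUT={e:4; rest ⊤}
  B9:  IN={e:4; rest ⊤}  OUT={e:0; rest ⊤}

Merge at B0 (entry node, so the boundary value (all ⊤) is joined with the incoming edge(s)): IN[B0] = (all ⊤) ⊔ OUT[B1] = {a: ⊤, b: ⊤, c: ⊤, d: ⊤, e: ⊤, f: ⊤}
Applying B0's transfer function to that IN value gives OUT[B0] (row B0 above).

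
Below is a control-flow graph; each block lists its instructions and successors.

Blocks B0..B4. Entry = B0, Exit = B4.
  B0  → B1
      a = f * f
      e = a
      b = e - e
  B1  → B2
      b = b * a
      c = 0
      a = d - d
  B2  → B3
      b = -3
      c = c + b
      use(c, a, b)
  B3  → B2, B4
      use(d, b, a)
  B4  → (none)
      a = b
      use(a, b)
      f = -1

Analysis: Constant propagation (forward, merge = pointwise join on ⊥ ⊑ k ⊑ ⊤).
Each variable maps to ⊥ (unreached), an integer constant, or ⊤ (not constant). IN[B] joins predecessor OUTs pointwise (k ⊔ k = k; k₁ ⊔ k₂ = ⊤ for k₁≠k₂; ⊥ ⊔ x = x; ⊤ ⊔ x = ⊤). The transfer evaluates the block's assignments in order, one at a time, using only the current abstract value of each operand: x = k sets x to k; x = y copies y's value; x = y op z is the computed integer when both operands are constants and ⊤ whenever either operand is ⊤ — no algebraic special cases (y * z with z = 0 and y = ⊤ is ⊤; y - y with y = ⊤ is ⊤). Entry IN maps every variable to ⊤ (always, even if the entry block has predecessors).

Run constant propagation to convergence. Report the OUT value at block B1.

Fixpoint table:
  B0: | IN=(all ⊤) | OUT=(all ⊤)
  B1: | IN=(all ⊤) | OUT={c:0; rest ⊤}
  B2: | IN=(all ⊤) | OUT={b:-3; rest ⊤}
  B3: | IN={b:-3; rest ⊤} | OUT={b:-3; rest ⊤}
  B4: | IN={b:-3; rest ⊤} | OUT={a:-3, b:-3, f:-1; rest ⊤}

Merge at B1: IN[B1] = OUT[B0] = {a: ⊤, b: ⊤, c: ⊤, d: ⊤, e: ⊤, f: ⊤}
Applying B1's transfer function to that IN value gives OUT[B1] (row B1 above).

Answer: {a: ⊤, b: ⊤, c: 0, d: ⊤, e: ⊤, f: ⊤}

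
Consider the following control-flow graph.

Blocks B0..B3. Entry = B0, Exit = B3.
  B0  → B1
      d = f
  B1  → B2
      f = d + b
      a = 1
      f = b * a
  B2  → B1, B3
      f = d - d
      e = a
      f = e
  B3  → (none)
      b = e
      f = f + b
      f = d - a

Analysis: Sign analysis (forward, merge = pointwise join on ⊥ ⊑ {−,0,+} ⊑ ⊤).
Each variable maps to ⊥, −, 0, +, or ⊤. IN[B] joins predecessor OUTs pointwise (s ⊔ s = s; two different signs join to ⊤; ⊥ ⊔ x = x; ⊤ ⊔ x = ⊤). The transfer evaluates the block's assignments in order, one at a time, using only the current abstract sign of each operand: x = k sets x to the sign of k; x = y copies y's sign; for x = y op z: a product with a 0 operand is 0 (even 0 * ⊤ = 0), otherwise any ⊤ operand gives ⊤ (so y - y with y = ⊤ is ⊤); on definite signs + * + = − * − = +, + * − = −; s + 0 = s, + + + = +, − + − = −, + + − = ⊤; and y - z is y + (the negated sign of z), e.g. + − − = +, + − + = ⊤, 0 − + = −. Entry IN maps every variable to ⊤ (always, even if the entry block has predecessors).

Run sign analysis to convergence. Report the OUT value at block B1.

Answer: {a: +, b: ⊤, c: ⊤, d: ⊤, e: ⊤, f: ⊤}

Trace:
Per-block solution:
  B0: | IN=(all ⊤) | OUT=(all ⊤)
  B1: | IN=(all ⊤) | OUT={a:+; rest ⊤}
  B2: | IN={a:+; rest ⊤} | OUT={a:+, e:+, f:+; rest ⊤}
  B3: | IN={a:+, e:+, f:+; rest ⊤} | OUT={a:+, b:+, e:+; rest ⊤}

Merge at B1: IN[B1] = OUT[B0] ⊔ OUT[B2] = {a: ⊤, b: ⊤, c: ⊤, d: ⊤, e: ⊤, f: ⊤}
Applying B1's transfer function to that IN value gives OUT[B1] (row B1 above).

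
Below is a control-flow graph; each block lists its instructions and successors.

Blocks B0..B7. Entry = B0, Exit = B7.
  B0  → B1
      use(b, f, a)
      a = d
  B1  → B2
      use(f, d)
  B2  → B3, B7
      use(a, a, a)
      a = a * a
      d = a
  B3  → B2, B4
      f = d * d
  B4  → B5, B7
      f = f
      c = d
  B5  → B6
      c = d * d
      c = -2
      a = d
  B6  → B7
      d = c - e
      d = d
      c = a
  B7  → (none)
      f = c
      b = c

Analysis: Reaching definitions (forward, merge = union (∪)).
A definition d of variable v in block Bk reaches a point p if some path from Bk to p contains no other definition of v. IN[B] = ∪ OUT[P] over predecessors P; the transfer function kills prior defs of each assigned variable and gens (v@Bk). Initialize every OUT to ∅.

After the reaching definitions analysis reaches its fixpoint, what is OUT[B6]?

Answer: {a@B5, c@B6, d@B6, f@B4}

Working:
Converged values:
  B0:  IN={}  OUT={a@B0}
  B1:  IN={a@B0}  OUT={a@B0}
  B2:  IN={a@B0, a@B2, d@B2, f@B3}  OUT={a@B2, d@B2, f@B3}
  B3:  IN={a@B2, d@B2, f@B3}  OUT={a@B2, d@B2, f@B3}
  B4:  IN={a@B2, d@B2, f@B3}  OUT={a@B2, c@B4, d@B2, f@B4}
  B5:  IN={a@B2, c@B4, d@B2, f@B4}  OUT={a@B5, c@B5, d@B2, f@B4}
  B6:  IN={a@B5, c@B5, d@B2, f@B4}  OUT={a@B5, c@B6, d@B6, f@B4}
  B7:  IN={a@B2, a@B5, c@B4, c@B6, d@B2, d@B6, f@B3, f@B4}  OUT={a@B2, a@B5, b@B7, c@B4, c@B6, d@B2, d@B6, f@B7}

Merge at B6: IN[B6] = OUT[B5] = {a@B5, c@B5, d@B2, f@B4}
Applying B6's transfer function to that IN value gives OUT[B6] (row B6 above).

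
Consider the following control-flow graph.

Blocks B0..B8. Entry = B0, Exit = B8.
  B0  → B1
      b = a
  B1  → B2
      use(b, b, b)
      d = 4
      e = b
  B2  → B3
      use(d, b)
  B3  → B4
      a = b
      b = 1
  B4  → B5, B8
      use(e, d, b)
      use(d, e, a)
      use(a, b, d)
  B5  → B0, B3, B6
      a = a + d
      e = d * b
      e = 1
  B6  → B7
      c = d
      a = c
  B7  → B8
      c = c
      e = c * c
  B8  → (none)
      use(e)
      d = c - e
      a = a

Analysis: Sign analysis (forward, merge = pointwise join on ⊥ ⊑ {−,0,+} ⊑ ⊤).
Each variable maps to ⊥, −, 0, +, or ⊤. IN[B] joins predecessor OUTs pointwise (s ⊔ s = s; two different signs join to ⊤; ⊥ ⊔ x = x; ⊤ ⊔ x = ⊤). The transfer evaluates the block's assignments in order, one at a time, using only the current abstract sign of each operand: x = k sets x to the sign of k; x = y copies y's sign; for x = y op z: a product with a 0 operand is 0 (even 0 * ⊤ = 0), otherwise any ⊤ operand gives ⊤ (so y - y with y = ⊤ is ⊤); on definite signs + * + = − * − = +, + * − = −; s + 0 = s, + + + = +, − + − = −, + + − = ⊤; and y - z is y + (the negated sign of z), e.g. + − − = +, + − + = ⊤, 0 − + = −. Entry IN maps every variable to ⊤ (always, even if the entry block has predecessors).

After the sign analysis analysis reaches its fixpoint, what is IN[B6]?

Fixpoint table:
  B0:  IN=(all ⊤)  OUT=(all ⊤)
  B1:  IN=(all ⊤)  OUT={d:+; rest ⊤}
  B2:  IN={d:+; rest ⊤}  OUT={d:+; rest ⊤}
  B3:  IN={d:+; rest ⊤}  OUT={b:+, d:+; rest ⊤}
  B4:  IN={b:+, d:+; rest ⊤}  OUT={b:+, d:+; rest ⊤}
  B5:  IN={b:+, d:+; rest ⊤}  OUT={b:+, d:+, e:+; rest ⊤}
  B6:  IN={b:+, d:+, e:+; rest ⊤}  OUT={a:+, b:+, c:+, d:+, e:+; rest ⊤}
  B7:  IN={a:+, b:+, c:+, d:+, e:+; rest ⊤}  OUT={a:+, b:+, c:+, d:+, e:+; rest ⊤}
  B8:  IN={b:+, d:+; rest ⊤}  OUT={b:+; rest ⊤}

Merge at B6: IN[B6] = OUT[B5] = {a: ⊤, b: +, c: ⊤, d: +, e: +, f: ⊤}

Answer: {a: ⊤, b: +, c: ⊤, d: +, e: +, f: ⊤}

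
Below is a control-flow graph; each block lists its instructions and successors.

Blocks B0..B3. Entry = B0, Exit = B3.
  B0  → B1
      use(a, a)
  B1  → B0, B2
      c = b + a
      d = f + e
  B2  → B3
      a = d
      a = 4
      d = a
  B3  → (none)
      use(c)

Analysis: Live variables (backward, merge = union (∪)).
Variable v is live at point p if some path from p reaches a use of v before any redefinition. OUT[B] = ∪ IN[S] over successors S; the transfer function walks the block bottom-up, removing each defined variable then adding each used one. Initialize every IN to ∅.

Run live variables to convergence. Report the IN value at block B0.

Answer: {a, b, e, f}

Working:
Converged values:
  B0:  IN={a, b, e, f}  OUT={a, b, e, f}
  B1:  IN={a, b, e, f}  OUT={a, b, c, d, e, f}
  B2:  IN={c, d}  OUT={c}
  B3:  IN={c}  OUT={}

Merge at B0: OUT[B0] = IN[B1] = {a, b, e, f}
Applying B0's transfer function to that OUT value gives IN[B0] (row B0 above).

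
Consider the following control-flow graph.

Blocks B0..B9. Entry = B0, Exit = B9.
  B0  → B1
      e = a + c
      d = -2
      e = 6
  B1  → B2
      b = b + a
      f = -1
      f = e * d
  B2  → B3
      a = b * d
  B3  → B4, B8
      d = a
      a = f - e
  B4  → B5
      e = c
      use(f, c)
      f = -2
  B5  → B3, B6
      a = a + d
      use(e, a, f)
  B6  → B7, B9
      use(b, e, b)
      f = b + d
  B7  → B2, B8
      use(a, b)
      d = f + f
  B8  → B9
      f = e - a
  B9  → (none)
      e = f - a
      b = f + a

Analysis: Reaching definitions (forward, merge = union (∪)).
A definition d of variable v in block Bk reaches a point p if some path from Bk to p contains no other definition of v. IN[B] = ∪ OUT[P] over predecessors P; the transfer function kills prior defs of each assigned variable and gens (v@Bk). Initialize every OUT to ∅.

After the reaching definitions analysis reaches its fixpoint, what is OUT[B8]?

Per-block solution:
  B0:  IN={}  OUT={d@B0, e@B0}
  B1:  IN={d@B0, e@B0}  OUT={b@B1, d@B0, e@B0, f@B1}
  B2:  IN={a@B5, b@B1, d@B0, d@B7, e@B0, e@B4, f@B1, f@B6}  OUT={a@B2, b@B1, d@B0, d@B7, e@B0, e@B4, f@B1, f@B6}
  B3:  IN={a@B2, a@B5, b@B1, d@B0, d@B3, d@B7, e@B0, e@B4, f@B1, f@B4, f@B6}  OUT={a@B3, b@B1, d@B3, e@B0, e@B4, f@B1, f@B4, f@B6}
  B4:  IN={a@B3, b@B1, d@B3, e@B0, e@B4, f@B1, f@B4, f@B6}  OUT={a@B3, b@B1, d@B3, e@B4, f@B4}
  B5:  IN={a@B3, b@B1, d@B3, e@B4, f@B4}  OUT={a@B5, b@B1, d@B3, e@B4, f@B4}
  B6:  IN={a@B5, b@B1, d@B3, e@B4, f@B4}  OUT={a@B5, b@B1, d@B3, e@B4, f@B6}
  B7:  IN={a@B5, b@B1, d@B3, e@B4, f@B6}  OUT={a@B5, b@B1, d@B7, e@B4, f@B6}
  B8:  IN={a@B3, a@B5, b@B1, d@B3, d@B7, e@B0, e@B4, f@B1, f@B4, f@B6}  OUT={a@B3, a@B5, b@B1, d@B3, d@B7, e@B0, e@B4, f@B8}
  B9:  IN={a@B3, a@B5, b@B1, d@B3, d@B7, e@B0, e@B4, f@B6, f@B8}  OUT={a@B3, a@B5, b@B9, d@B3, d@B7, e@B9, f@B6, f@B8}

Merge at B8: IN[B8] = OUT[B3] ⊔ OUT[B7] = {a@B3, a@B5, b@B1, d@B3, d@B7, e@B0, e@B4, f@B1, f@B4, f@B6}
Applying B8's transfer function to that IN value gives OUT[B8] (row B8 above).

Answer: {a@B3, a@B5, b@B1, d@B3, d@B7, e@B0, e@B4, f@B8}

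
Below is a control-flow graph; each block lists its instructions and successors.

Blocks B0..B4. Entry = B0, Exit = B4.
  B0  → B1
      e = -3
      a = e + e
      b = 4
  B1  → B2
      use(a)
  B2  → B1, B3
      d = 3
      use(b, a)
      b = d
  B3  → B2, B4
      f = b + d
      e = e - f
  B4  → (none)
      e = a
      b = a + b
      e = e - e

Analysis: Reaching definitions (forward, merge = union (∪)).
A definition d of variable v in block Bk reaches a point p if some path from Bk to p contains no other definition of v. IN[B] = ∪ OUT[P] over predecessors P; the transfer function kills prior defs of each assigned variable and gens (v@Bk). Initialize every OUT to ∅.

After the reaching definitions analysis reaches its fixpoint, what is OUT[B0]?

Answer: {a@B0, b@B0, e@B0}

Trace:
Per-block solution:
  B0: | IN={} | OUT={a@B0, b@B0, e@B0}
  B1: | IN={a@B0, b@B0, b@B2, d@B2, e@B0, e@B3, f@B3} | OUT={a@B0, b@B0, b@B2, d@B2, e@B0, e@B3, f@B3}
  B2: | IN={a@B0, b@B0, b@B2, d@B2, e@B0, e@B3, f@B3} | OUT={a@B0, b@B2, d@B2, e@B0, e@B3, f@B3}
  B3: | IN={a@B0, b@B2, d@B2, e@B0, e@B3, f@B3} | OUT={a@B0, b@B2, d@B2, e@B3, f@B3}
  B4: | IN={a@B0, b@B2, d@B2, e@B3, f@B3} | OUT={a@B0, b@B4, d@B2, e@B4, f@B3}

B0 is the boundary node: IN[B0] = {}
Applying B0's transfer function to that IN value gives OUT[B0] (row B0 above).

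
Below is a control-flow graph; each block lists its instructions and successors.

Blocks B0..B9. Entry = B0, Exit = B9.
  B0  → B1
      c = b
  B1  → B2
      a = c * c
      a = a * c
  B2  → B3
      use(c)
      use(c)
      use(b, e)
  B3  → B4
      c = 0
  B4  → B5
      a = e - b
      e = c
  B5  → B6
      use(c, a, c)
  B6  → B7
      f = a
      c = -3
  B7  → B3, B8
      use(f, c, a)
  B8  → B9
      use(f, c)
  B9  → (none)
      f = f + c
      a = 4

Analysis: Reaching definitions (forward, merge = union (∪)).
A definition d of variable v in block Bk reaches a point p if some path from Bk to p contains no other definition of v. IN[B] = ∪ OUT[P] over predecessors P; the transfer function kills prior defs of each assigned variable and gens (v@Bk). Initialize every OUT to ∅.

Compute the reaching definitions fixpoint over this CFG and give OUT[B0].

Answer: {c@B0}

Trace:
Converged values:
  B0: | IN={} | OUT={c@B0}
  B1: | IN={c@B0} | OUT={a@B1, c@B0}
  B2: | IN={a@B1, c@B0} | OUT={a@B1, c@B0}
  B3: | IN={a@B1, a@B4, c@B0, c@B6, e@B4, f@B6} | OUT={a@B1, a@B4, c@B3, e@B4, f@B6}
  B4: | IN={a@B1, a@B4, c@B3, e@B4, f@B6} | OUT={a@B4, c@B3, e@B4, f@B6}
  B5: | IN={a@B4, c@B3, e@B4, f@B6} | OUT={a@B4, c@B3, e@B4, f@B6}
  B6: | IN={a@B4, c@B3, e@B4, f@B6} | OUT={a@B4, c@B6, e@B4, f@B6}
  B7: | IN={a@B4, c@B6, e@B4, f@B6} | OUT={a@B4, c@B6, e@B4, f@B6}
  B8: | IN={a@B4, c@B6, e@B4, f@B6} | OUT={a@B4, c@B6, e@B4, f@B6}
  B9: | IN={a@B4, c@B6, e@B4, f@B6} | OUT={a@B9, c@B6, e@B4, f@B9}

B0 is the boundary node: IN[B0] = {}
Applying B0's transfer function to that IN value gives OUT[B0] (row B0 above).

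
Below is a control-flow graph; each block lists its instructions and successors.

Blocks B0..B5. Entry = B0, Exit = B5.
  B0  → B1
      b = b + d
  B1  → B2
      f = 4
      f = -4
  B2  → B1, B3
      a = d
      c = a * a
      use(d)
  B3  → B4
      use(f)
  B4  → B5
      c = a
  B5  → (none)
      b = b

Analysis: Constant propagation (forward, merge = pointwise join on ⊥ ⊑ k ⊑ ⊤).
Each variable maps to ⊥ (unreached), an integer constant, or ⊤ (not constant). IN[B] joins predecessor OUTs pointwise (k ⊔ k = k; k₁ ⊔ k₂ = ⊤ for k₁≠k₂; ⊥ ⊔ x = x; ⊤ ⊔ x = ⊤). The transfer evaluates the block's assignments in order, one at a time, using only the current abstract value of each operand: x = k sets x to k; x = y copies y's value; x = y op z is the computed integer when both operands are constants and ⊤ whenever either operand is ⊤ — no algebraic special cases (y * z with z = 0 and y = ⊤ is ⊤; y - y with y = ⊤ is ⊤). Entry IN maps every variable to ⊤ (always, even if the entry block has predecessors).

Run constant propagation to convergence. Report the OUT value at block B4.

Converged values:
  B0: | IN=(all ⊤) | OUT=(all ⊤)
  B1: | IN=(all ⊤) | OUT={f:-4; rest ⊤}
  B2: | IN={f:-4; rest ⊤} | OUT={f:-4; rest ⊤}
  B3: | IN={f:-4; rest ⊤} | OUT={f:-4; rest ⊤}
  B4: | IN={f:-4; rest ⊤} | OUT={f:-4; rest ⊤}
  B5: | IN={f:-4; rest ⊤} | OUT={f:-4; rest ⊤}

Merge at B4: IN[B4] = OUT[B3] = {a: ⊤, b: ⊤, c: ⊤, d: ⊤, e: ⊤, f: -4}
Applying B4's transfer function to that IN value gives OUT[B4] (row B4 above).

Answer: {a: ⊤, b: ⊤, c: ⊤, d: ⊤, e: ⊤, f: -4}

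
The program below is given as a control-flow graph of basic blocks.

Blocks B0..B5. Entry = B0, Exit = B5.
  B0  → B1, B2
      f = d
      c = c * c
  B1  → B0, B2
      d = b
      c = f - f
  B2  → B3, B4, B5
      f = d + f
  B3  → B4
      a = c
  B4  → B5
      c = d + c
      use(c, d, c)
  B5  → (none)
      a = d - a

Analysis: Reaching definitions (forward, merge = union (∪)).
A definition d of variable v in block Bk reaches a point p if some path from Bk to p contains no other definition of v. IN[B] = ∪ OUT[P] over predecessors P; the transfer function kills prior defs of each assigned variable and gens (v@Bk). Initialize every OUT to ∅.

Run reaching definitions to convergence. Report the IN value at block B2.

Answer: {c@B0, c@B1, d@B1, f@B0}

Working:
Fixpoint table:
  B0: | IN={c@B1, d@B1, f@B0} | OUT={c@B0, d@B1, f@B0}
  B1: | IN={c@B0, d@B1, f@B0} | OUT={c@B1, d@B1, f@B0}
  B2: | IN={c@B0, c@B1, d@B1, f@B0} | OUT={c@B0, c@B1, d@B1, f@B2}
  B3: | IN={c@B0, c@B1, d@B1, f@B2} | OUT={a@B3, c@B0, c@B1, d@B1, f@B2}
  B4: | IN={a@B3, c@B0, c@B1, d@B1, f@B2} | OUT={a@B3, c@B4, d@B1, f@B2}
  B5: | IN={a@B3, c@B0, c@B1, c@B4, d@B1, f@B2} | OUT={a@B5, c@B0, c@B1, c@B4, d@B1, f@B2}

Merge at B2: IN[B2] = OUT[B0] ⊔ OUT[B1] = {c@B0, c@B1, d@B1, f@B0}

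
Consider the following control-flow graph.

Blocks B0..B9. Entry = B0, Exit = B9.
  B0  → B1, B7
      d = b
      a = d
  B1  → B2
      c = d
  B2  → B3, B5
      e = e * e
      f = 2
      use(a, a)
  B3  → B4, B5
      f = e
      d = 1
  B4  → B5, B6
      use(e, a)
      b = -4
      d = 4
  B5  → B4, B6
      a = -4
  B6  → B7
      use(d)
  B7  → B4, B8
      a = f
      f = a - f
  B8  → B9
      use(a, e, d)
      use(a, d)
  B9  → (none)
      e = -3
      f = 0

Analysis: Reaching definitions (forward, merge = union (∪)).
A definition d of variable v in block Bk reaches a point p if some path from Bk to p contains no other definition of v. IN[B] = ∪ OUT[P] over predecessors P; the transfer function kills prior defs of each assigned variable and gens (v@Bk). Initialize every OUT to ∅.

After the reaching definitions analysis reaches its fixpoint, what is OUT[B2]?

Per-block solution:
  B0:   IN={}   OUT={a@B0, d@B0}
  B1:   IN={a@B0, d@B0}   OUT={a@B0, c@B1, d@B0}
  B2:   IN={a@B0, c@B1, d@B0}   OUT={a@B0, c@B1, d@B0, e@B2, f@B2}
  B3:   IN={a@B0, c@B1, d@B0, e@B2, f@B2}   OUT={a@B0, c@B1, d@B3, e@B2, f@B3}
  B4:   IN={a@B0, a@B5, a@B7, b@B4, c@B1, d@B0, d@B3, d@B4, e@B2, f@B2, f@B3, f@B7}   OUT={a@B0, a@B5, a@B7, b@B4, c@B1, d@B4, e@B2, f@B2, f@B3, f@B7}
  B5:   IN={a@B0, a@B5, a@B7, b@B4, c@B1, d@B0, d@B3, d@B4, e@B2, f@B2, f@B3, f@B7}   OUT={a@B5, b@B4, c@B1, d@B0, d@B3, d@B4, e@B2, f@B2, f@B3, f@B7}
  B6:   IN={a@B0, a@B5, a@B7, b@B4, c@B1, d@B0, d@B3, d@B4, e@B2, f@B2, f@B3, f@B7}   OUT={a@B0, a@B5, a@B7, b@B4, c@B1, d@B0, d@B3, d@B4, e@B2, f@B2, f@B3, f@B7}
  B7:   IN={a@B0, a@B5, a@B7, b@B4, c@B1, d@B0, d@B3, d@B4, e@B2, f@B2, f@B3, f@B7}   OUT={a@B7, b@B4, c@B1, d@B0, d@B3, d@B4, e@B2, f@B7}
  B8:   IN={a@B7, b@B4, c@B1, d@B0, d@B3, d@B4, e@B2, f@B7}   OUT={a@B7, b@B4, c@B1, d@B0, d@B3, d@B4, e@B2, f@B7}
  B9:   IN={a@B7, b@B4, c@B1, d@B0, d@B3, d@B4, e@B2, f@B7}   OUT={a@B7, b@B4, c@B1, d@B0, d@B3, d@B4, e@B9, f@B9}

Merge at B2: IN[B2] = OUT[B1] = {a@B0, c@B1, d@B0}
Applying B2's transfer function to that IN value gives OUT[B2] (row B2 above).

Answer: {a@B0, c@B1, d@B0, e@B2, f@B2}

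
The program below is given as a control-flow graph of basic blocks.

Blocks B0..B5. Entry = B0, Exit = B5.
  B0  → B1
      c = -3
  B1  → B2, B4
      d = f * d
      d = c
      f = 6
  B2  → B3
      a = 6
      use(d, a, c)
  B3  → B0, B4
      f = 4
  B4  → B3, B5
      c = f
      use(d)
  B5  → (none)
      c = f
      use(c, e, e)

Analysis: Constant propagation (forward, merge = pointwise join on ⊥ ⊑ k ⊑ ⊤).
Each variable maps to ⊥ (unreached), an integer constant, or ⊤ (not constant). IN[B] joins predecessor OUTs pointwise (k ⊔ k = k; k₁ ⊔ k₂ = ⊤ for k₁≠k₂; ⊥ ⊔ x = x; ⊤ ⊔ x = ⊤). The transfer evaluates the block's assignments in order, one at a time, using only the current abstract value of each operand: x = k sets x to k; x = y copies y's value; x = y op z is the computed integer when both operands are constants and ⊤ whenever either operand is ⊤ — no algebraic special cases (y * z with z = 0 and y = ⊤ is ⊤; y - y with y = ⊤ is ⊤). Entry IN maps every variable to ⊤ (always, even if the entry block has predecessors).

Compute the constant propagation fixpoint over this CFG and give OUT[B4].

Fixpoint table:
  B0:  IN=(all ⊤)  OUT={c:-3; rest ⊤}
  B1:  IN={c:-3; rest ⊤}  OUT={c:-3, d:-3, f:6; rest ⊤}
  B2:  IN={c:-3, d:-3, f:6; rest ⊤}  OUT={a:6, c:-3, d:-3, f:6; rest ⊤}
  B3:  IN={d:-3; rest ⊤}  OUT={d:-3, f:4; rest ⊤}
  B4:  IN={d:-3; rest ⊤}  OUT={d:-3; rest ⊤}
  B5:  IN={d:-3; rest ⊤}  OUT={d:-3; rest ⊤}

Merge at B4: IN[B4] = OUT[B1] ⊔ OUT[B3] = {a: ⊤, b: ⊤, c: ⊤, d: -3, e: ⊤, f: ⊤}
Applying B4's transfer function to that IN value gives OUT[B4] (row B4 above).

Answer: {a: ⊤, b: ⊤, c: ⊤, d: -3, e: ⊤, f: ⊤}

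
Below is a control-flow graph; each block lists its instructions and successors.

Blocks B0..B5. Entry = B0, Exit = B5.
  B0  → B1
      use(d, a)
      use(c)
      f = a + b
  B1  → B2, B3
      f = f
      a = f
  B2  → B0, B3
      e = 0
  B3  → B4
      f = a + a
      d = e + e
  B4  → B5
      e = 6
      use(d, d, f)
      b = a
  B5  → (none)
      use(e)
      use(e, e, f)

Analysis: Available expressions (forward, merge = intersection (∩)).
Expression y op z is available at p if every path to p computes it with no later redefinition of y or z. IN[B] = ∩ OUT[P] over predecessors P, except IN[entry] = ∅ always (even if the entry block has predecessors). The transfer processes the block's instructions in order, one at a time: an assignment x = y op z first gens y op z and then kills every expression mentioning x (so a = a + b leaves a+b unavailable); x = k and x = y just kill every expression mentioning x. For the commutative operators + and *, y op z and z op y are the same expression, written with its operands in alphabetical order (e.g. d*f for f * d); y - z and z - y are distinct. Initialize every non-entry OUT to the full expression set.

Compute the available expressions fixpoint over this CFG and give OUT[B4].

Per-block solution:
  B0:   IN={}   OUT={a+b}
  B1:   IN={a+b}   OUT={}
  B2:   IN={}   OUT={}
  B3:   IN={}   OUT={a+a, e+e}
  B4:   IN={a+a, e+e}   OUT={a+a}
  B5:   IN={a+a}   OUT={a+a}

Merge at B4: IN[B4] = OUT[B3] = {a+a, e+e}
Applying B4's transfer function to that IN value gives OUT[B4] (row B4 above).

Answer: {a+a}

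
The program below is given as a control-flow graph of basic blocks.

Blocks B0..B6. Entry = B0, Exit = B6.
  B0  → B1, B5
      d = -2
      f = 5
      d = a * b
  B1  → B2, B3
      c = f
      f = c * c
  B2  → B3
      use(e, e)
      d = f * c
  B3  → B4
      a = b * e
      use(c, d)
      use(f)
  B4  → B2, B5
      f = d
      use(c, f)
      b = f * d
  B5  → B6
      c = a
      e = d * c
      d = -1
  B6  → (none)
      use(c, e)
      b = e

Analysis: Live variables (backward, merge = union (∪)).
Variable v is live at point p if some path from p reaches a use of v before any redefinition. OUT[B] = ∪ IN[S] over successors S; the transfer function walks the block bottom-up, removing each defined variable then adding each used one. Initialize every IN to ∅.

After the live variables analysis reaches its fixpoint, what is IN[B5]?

Answer: {a, d}

Trace:
Fixpoint table:
  B0: | IN={a, b, e} | OUT={a, b, d, e, f}
  B1: | IN={b, d, e, f} | OUT={b, c, d, e, f}
  B2: | IN={b, c, e, f} | OUT={b, c, d, e, f}
  B3: | IN={b, c, d, e, f} | OUT={a, c, d, e}
  B4: | IN={a, c, d, e} | OUT={a, b, c, d, e, f}
  B5: | IN={a, d} | OUT={c, e}
  B6: | IN={c, e} | OUT={}

Merge at B5: OUT[B5] = IN[B6] = {c, e}
Applying B5's transfer function to that OUT value gives IN[B5] (row B5 above).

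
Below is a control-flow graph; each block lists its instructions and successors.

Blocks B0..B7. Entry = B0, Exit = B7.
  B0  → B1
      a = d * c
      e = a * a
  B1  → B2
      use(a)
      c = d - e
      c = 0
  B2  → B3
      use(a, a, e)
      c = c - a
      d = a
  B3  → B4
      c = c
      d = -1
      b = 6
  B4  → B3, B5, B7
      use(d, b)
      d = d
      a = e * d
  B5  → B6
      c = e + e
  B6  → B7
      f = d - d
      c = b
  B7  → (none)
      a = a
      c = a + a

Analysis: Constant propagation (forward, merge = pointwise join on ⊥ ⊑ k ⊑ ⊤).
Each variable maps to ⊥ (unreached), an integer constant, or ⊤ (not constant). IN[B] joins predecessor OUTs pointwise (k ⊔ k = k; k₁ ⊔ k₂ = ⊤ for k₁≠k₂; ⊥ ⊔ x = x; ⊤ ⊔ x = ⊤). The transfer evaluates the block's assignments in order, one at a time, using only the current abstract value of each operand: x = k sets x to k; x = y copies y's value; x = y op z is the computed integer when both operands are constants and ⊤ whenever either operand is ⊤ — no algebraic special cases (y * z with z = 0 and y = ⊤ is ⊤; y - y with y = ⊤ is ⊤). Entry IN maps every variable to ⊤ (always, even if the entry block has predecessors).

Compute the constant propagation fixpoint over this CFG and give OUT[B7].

Answer: {a: ⊤, b: 6, c: ⊤, d: -1, e: ⊤, f: ⊤}

Derivation:
Per-block solution:
  B0: | IN=(all ⊤) | OUT=(all ⊤)
  B1: | IN=(all ⊤) | OUT={c:0; rest ⊤}
  B2: | IN={c:0; rest ⊤} | OUT=(all ⊤)
  B3: | IN=(all ⊤) | OUT={b:6, d:-1; rest ⊤}
  B4: | IN={b:6, d:-1; rest ⊤} | OUT={b:6, d:-1; rest ⊤}
  B5: | IN={b:6, d:-1; rest ⊤} | OUT={b:6, d:-1; rest ⊤}
  B6: | IN={b:6, d:-1; rest ⊤} | OUT={b:6, c:6, d:-1, f:0; rest ⊤}
  B7: | IN={b:6, d:-1; rest ⊤} | OUT={b:6, d:-1; rest ⊤}

Merge at B7: IN[B7] = OUT[B4] ⊔ OUT[B6] = {a: ⊤, b: 6, c: ⊤, d: -1, e: ⊤, f: ⊤}
Applying B7's transfer function to that IN value gives OUT[B7] (row B7 above).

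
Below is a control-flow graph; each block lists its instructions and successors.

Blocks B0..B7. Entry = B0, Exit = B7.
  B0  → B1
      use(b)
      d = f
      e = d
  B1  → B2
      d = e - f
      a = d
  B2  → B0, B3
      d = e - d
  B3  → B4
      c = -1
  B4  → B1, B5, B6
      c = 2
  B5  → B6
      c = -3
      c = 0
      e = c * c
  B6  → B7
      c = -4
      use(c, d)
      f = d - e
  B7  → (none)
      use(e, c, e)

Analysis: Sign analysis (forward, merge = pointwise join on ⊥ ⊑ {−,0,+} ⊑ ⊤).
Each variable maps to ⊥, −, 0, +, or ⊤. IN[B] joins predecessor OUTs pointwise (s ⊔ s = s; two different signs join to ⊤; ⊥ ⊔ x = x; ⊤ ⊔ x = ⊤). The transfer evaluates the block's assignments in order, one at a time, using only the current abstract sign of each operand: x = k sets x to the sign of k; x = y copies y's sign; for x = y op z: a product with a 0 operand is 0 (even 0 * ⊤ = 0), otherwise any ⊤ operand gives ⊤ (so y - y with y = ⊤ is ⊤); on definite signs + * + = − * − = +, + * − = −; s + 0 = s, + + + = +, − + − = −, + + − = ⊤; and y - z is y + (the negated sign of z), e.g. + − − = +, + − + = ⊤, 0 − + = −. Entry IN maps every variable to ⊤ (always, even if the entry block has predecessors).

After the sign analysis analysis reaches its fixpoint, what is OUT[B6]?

Answer: {a: ⊤, b: ⊤, c: -, d: ⊤, e: ⊤, f: ⊤}

Derivation:
Per-block solution:
  B0: | IN=(all ⊤) | OUT=(all ⊤)
  B1: | IN=(all ⊤) | OUT=(all ⊤)
  B2: | IN=(all ⊤) | OUT=(all ⊤)
  B3: | IN=(all ⊤) | OUT={c:-; rest ⊤}
  B4: | IN={c:-; rest ⊤} | OUT={c:+; rest ⊤}
  B5: | IN={c:+; rest ⊤} | OUT={c:0, e:0; rest ⊤}
  B6: | IN=(all ⊤) | OUT={c:-; rest ⊤}
  B7: | IN={c:-; rest ⊤} | OUT={c:-; rest ⊤}

Merge at B6: IN[B6] = OUT[B4] ⊔ OUT[B5] = {a: ⊤, b: ⊤, c: ⊤, d: ⊤, e: ⊤, f: ⊤}
Applying B6's transfer function to that IN value gives OUT[B6] (row B6 above).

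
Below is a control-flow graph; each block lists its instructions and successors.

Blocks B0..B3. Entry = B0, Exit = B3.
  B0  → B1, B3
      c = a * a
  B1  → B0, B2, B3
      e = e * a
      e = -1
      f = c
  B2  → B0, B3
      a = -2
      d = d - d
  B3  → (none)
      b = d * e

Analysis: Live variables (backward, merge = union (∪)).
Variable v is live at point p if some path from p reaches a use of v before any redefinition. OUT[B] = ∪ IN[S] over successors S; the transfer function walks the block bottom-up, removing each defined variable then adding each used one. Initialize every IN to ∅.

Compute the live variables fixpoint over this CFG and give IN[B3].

Answer: {d, e}

Derivation:
Per-block solution:
  B0:   IN={a, d, e}   OUT={a, c, d, e}
  B1:   IN={a, c, d, e}   OUT={a, d, e}
  B2:   IN={d, e}   OUT={a, d, e}
  B3:   IN={d, e}   OUT={}

B3 is the boundary node: OUT[B3] = {}
Applying B3's transfer function to that OUT value gives IN[B3] (row B3 above).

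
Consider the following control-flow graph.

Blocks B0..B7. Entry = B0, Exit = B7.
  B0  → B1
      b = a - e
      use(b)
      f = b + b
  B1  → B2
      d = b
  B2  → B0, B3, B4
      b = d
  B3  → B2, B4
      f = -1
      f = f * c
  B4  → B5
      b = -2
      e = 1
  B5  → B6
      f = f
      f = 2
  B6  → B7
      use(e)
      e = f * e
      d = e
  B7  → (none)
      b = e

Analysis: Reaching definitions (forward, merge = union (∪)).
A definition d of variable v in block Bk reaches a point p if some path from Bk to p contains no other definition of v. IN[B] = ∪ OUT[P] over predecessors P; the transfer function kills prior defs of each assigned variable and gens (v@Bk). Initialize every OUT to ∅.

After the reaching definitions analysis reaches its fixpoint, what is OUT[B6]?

Answer: {b@B4, d@B6, e@B6, f@B5}

Working:
Fixpoint table:
  B0:  IN={b@B2, d@B1, f@B0, f@B3}  OUT={b@B0, d@B1, f@B0}
  B1:  IN={b@B0, d@B1, f@B0}  OUT={b@B0, d@B1, f@B0}
  B2:  IN={b@B0, b@B2, d@B1, f@B0, f@B3}  OUT={b@B2, d@B1, f@B0, f@B3}
  B3:  IN={b@B2, d@B1, f@B0, f@B3}  OUT={b@B2, d@B1, f@B3}
  B4:  IN={b@B2, d@B1, f@B0, f@B3}  OUT={b@B4, d@B1, e@B4, f@B0, f@B3}
  B5:  IN={b@B4, d@B1, e@B4, f@B0, f@B3}  OUT={b@B4, d@B1, e@B4, f@B5}
  B6:  IN={b@B4, d@B1, e@B4, f@B5}  OUT={b@B4, d@B6, e@B6, f@B5}
  B7:  IN={b@B4, d@B6, e@B6, f@B5}  OUT={b@B7, d@B6, e@B6, f@B5}

Merge at B6: IN[B6] = OUT[B5] = {b@B4, d@B1, e@B4, f@B5}
Applying B6's transfer function to that IN value gives OUT[B6] (row B6 above).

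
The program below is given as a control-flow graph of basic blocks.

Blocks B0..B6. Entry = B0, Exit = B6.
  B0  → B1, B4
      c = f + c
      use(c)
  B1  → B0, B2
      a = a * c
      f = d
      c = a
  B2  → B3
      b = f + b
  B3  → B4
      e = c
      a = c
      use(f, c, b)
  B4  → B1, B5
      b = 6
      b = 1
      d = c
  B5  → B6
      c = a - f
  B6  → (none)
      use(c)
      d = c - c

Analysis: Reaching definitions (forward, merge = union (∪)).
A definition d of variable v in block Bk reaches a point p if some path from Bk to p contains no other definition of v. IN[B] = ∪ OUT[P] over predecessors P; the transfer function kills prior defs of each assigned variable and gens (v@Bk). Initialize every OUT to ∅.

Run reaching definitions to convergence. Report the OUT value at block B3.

Answer: {a@B3, b@B2, c@B1, d@B4, e@B3, f@B1}

Working:
Per-block solution:
  B0:   IN={a@B1, b@B4, c@B1, d@B4, e@B3, f@B1}   OUT={a@B1, b@B4, c@B0, d@B4, e@B3, f@B1}
  B1:   IN={a@B1, a@B3, b@B4, c@B0, c@B1, d@B4, e@B3, f@B1}   OUT={a@B1, b@B4, c@B1, d@B4, e@B3, f@B1}
  B2:   IN={a@B1, b@B4, c@B1, d@B4, e@B3, f@B1}   OUT={a@B1, b@B2, c@B1, d@B4, e@B3, f@B1}
  B3:   IN={a@B1, b@B2, c@B1, d@B4, e@B3, f@B1}   OUT={a@B3, b@B2, c@B1, d@B4, e@B3, f@B1}
  B4:   IN={a@B1, a@B3, b@B2, b@B4, c@B0, c@B1, d@B4, e@B3, f@B1}   OUT={a@B1, a@B3, b@B4, c@B0, c@B1, d@B4, e@B3, f@B1}
  B5:   IN={a@B1, a@B3, b@B4, c@B0, c@B1, d@B4, e@B3, f@B1}   OUT={a@B1, a@B3, b@B4, c@B5, d@B4, e@B3, f@B1}
  B6:   IN={a@B1, a@B3, b@B4, c@B5, d@B4, e@B3, f@B1}   OUT={a@B1, a@B3, b@B4, c@B5, d@B6, e@B3, f@B1}

Merge at B3: IN[B3] = OUT[B2] = {a@B1, b@B2, c@B1, d@B4, e@B3, f@B1}
Applying B3's transfer function to that IN value gives OUT[B3] (row B3 above).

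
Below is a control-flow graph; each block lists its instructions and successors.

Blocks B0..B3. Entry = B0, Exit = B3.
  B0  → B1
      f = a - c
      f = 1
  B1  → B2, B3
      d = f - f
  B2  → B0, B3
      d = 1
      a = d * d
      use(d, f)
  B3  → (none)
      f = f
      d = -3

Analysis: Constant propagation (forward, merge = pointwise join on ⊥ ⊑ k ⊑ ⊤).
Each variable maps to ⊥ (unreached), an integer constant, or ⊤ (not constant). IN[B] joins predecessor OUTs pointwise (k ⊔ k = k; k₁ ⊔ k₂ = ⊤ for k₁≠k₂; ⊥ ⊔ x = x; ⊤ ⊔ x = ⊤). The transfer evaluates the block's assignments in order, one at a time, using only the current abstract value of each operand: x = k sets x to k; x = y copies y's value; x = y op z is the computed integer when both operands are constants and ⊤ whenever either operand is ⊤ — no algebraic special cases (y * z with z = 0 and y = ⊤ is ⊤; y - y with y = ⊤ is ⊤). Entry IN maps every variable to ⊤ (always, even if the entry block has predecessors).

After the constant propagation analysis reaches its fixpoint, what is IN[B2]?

Answer: {a: ⊤, b: ⊤, c: ⊤, d: 0, e: ⊤, f: 1}

Trace:
Per-block solution:
  B0:   IN=(all ⊤)   OUT={f:1; rest ⊤}
  B1:   IN={f:1; rest ⊤}   OUT={d:0, f:1; rest ⊤}
  B2:   IN={d:0, f:1; rest ⊤}   OUT={a:1, d:1, f:1; rest ⊤}
  B3:   IN={f:1; rest ⊤}   OUT={d:-3, f:1; rest ⊤}

Merge at B2: IN[B2] = OUT[B1] = {a: ⊤, b: ⊤, c: ⊤, d: 0, e: ⊤, f: 1}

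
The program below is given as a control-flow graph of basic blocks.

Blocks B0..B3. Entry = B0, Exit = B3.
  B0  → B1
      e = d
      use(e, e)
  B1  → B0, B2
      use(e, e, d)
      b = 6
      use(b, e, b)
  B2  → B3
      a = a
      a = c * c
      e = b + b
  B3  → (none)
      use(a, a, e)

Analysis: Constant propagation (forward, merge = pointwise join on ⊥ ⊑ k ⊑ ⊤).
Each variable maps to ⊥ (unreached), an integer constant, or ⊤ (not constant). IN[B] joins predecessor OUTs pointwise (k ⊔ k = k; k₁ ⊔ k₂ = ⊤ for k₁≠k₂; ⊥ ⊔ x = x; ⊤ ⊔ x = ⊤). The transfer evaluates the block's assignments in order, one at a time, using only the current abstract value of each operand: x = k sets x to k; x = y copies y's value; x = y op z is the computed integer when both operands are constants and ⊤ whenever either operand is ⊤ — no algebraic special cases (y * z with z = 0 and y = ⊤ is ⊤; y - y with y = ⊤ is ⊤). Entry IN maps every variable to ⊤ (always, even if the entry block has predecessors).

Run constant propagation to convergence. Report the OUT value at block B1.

Answer: {a: ⊤, b: 6, c: ⊤, d: ⊤, e: ⊤, f: ⊤}

Working:
Fixpoint table:
  B0:   IN=(all ⊤)   OUT=(all ⊤)
  B1:   IN=(all ⊤)   OUT={b:6; rest ⊤}
  B2:   IN={b:6; rest ⊤}   OUT={b:6, e:12; rest ⊤}
  B3:   IN={b:6, e:12; rest ⊤}   OUT={b:6, e:12; rest ⊤}

Merge at B1: IN[B1] = OUT[B0] = {a: ⊤, b: ⊤, c: ⊤, d: ⊤, e: ⊤, f: ⊤}
Applying B1's transfer function to that IN value gives OUT[B1] (row B1 above).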